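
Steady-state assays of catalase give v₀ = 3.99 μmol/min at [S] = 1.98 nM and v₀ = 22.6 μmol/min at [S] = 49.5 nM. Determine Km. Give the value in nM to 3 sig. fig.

11.9 nM

From v = Vmax[S]/(Km+[S]), each point gives Vmax = v(Km+[S])/[S].
Equating: 3.99(Km+1.98)/1.98 = 22.6(Km+49.5)/49.5.
2.015·Km + 3.99 = 0.4566·Km + 22.6, so (2.015 − 0.4566)·Km = 22.6 − 3.99.
Km = 18.61/1.559 = 11.9 nM; then Vmax = 3.99(11.9+1.98)/1.98 = 28.1 μmol/min.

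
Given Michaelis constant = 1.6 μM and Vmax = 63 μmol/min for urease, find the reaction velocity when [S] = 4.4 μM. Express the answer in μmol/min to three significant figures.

v = Vmax·[S]/(Km + [S]) = 63 × 4.4 / (1.6 + 4.4)
  = 277.2 / 6.000 = 46.2 μmol/min.

46.2 μmol/min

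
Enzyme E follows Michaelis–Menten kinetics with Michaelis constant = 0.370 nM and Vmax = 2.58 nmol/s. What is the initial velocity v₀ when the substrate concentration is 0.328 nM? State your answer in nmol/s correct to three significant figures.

[S]/(Km+[S]) = 0.328/0.6980 = 0.4699, the fractional saturation.
v = 0.4699 × Vmax = 0.4699 × 2.58 = 1.21 nmol/s.

1.21 nmol/s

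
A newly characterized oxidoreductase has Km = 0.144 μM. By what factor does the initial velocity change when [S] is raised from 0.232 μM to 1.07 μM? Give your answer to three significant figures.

1.43

The fractional saturations are [S]/(Km+[S]) = 0.232/0.3760 = 0.6170 and 1.07/1.214 = 0.8814.
v₂/v₁ is just their ratio: 0.8814/0.6170 = 1.43.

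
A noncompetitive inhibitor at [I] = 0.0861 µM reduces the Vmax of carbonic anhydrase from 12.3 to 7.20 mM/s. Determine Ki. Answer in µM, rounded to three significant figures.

Noncompetitive: Vmax,app = Vmax/α with α = 1 + [I]/Ki.
α = Vmax/Vmax,app = 12.3/7.20 = 1.708.
Ki = [I]/(α − 1) = 0.0861/0.7083 = 0.122 µM.

0.122 µM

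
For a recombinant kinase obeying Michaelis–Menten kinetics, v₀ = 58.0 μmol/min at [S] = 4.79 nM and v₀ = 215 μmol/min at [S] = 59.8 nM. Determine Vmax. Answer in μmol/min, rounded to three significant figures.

281 μmol/min

In reciprocal form, 1/v = (Km/Vmax)·(1/[S]) + 1/Vmax. The two points give (1/[S], 1/v) = (0.2088, 0.01724) and (0.01672, 0.004651).
Slope = (0.01724 − 0.004651)/(0.2088 − 0.01672) = 0.06556; intercept = 0.01724 − 0.06556×0.2088 = 0.003555.
Vmax = 1/intercept = 281 μmol/min; Km = slope × Vmax = 0.06556 × 281 = 18.4 nM.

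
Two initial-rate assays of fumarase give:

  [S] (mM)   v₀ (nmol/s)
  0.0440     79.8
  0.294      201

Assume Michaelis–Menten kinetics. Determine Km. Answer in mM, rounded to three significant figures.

In reciprocal form, 1/v = (Km/Vmax)·(1/[S]) + 1/Vmax. The two points give (1/[S], 1/v) = (22.73, 0.01253) and (3.401, 0.004975).
Slope = (0.01253 − 0.004975)/(22.73 − 3.401) = 0.0003910; intercept = 0.01253 − 0.0003910×22.73 = 0.003645.
Vmax = 1/intercept = 274 nmol/s; Km = slope × Vmax = 0.0003910 × 274 = 0.107 mM.

0.107 mM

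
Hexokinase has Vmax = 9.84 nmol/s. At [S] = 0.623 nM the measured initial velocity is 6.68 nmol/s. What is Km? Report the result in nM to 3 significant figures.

v/Vmax = 6.68/9.84 = 0.6789 = [S]/(Km+[S]).
So Km + [S] = [S]/0.6789 = 0.9177 nM, giving Km = 0.9177 − 0.623 = 0.295 nM.

0.295 nM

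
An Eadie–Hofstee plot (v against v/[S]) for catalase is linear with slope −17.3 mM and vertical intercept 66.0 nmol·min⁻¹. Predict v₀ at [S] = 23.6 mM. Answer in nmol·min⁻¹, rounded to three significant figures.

In the Eadie–Hofstee form v = Vmax − Km·(v/[S]), the slope is −Km and the intercept is Vmax, so Km = 17.3 mM and Vmax = 66.0 nmol·min⁻¹.
v = 66.0 × 23.6/(17.3 + 23.6) = 38.1 nmol·min⁻¹.

38.1 nmol·min⁻¹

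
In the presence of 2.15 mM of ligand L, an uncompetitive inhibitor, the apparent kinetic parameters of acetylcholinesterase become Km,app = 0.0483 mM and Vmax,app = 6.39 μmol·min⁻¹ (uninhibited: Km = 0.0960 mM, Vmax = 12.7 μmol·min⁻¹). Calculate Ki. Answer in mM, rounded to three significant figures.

Uncompetitive: Vmax,app = Vmax/α (and Km,app = Km/α) with α = 1 + [I]/Ki.
α = Vmax/Vmax,app = 12.7/6.39 = 1.987.
Ki = [I]/(α − 1) = 2.15/0.9875 = 2.18 mM.

2.18 mM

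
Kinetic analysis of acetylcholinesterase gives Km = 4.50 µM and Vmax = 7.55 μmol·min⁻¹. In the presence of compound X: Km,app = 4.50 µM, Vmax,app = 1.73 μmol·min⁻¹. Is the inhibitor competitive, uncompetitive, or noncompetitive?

noncompetitive

Vmax decreases (7.55 → 1.73 μmol·min⁻¹) while Km is unchanged — pure noncompetitive inhibition.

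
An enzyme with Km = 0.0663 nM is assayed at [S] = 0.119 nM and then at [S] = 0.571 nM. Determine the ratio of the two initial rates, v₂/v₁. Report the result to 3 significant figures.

1.40

The fractional saturations are [S]/(Km+[S]) = 0.119/0.1853 = 0.6422 and 0.571/0.6373 = 0.8960.
v₂/v₁ is just their ratio: 0.8960/0.6422 = 1.40.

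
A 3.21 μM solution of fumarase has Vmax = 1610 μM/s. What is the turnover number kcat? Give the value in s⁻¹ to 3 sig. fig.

kcat = Vmax/[E]total = 1610 μM/s / 3.21 μM = 502 s⁻¹.

502 s⁻¹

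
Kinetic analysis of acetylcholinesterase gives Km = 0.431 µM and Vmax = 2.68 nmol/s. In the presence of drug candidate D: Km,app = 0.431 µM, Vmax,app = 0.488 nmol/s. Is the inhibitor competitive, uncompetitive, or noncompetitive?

Vmax decreases (2.68 → 0.488 nmol/s) while Km is unchanged — pure noncompetitive inhibition.

noncompetitive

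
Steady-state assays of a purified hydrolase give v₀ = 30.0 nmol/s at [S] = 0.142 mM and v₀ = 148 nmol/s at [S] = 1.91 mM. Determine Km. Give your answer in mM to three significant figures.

0.882 mM

From v = Vmax[S]/(Km+[S]), each point gives Vmax = v(Km+[S])/[S].
Equating: 30.0(Km+0.142)/0.142 = 148(Km+1.91)/1.91.
211.3·Km + 30.0 = 77.49·Km + 148, so (211.3 − 77.49)·Km = 148 − 30.0.
Km = 118.0/133.8 = 0.882 mM; then Vmax = 30.0(0.882+0.142)/0.142 = 216 nmol/s.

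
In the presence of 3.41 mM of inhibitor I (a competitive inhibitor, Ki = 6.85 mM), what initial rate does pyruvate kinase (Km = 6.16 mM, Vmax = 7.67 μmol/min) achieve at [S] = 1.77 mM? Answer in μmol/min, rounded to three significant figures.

1.23 μmol/min

α = 1 + [I]/Ki = 1 + 3.41/6.85 = 1.498.
For a competitive inhibitor, Vmax is unchanged and the apparent Km becomes α·Km: Km,app = 9.23 mM, Vmax,app = 7.67 μmol/min.
v = Vmax,app·[S]/(Km,app + [S]) = 7.67 × 1.77/(9.23 + 1.77) = 1.23 μmol/min.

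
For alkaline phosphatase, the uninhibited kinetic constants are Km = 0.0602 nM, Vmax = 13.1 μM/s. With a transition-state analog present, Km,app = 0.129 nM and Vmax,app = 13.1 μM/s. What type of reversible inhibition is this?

competitive

Km increases (0.0602 → 0.129 nM) while Vmax is unchanged — the hallmark of competitive inhibition.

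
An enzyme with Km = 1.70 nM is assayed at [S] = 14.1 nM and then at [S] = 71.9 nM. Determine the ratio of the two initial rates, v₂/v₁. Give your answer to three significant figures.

1.09

The fractional saturations are [S]/(Km+[S]) = 14.1/15.80 = 0.8924 and 71.9/73.60 = 0.9769.
v₂/v₁ is just their ratio: 0.9769/0.8924 = 1.09.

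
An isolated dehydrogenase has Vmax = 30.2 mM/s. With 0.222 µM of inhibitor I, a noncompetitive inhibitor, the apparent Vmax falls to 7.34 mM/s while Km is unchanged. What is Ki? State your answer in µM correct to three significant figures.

0.0713 µM

Noncompetitive: Vmax,app = Vmax/α with α = 1 + [I]/Ki.
α = Vmax/Vmax,app = 30.2/7.34 = 4.114.
Ki = [I]/(α − 1) = 0.222/3.114 = 0.0713 µM.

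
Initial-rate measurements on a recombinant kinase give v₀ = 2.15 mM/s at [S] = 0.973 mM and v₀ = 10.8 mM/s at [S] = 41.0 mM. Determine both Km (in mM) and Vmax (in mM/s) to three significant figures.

In reciprocal form, 1/v = (Km/Vmax)·(1/[S]) + 1/Vmax. The two points give (1/[S], 1/v) = (1.028, 0.4651) and (0.02439, 0.09259).
Slope = (0.4651 − 0.09259)/(1.028 − 0.02439) = 0.3713; intercept = 0.4651 − 0.3713×1.028 = 0.08354.
Vmax = 1/intercept = 12.0 mM/s; Km = slope × Vmax = 0.3713 × 12.0 = 4.44 mM.

Km = 4.44 mM; Vmax = 12.0 mM/s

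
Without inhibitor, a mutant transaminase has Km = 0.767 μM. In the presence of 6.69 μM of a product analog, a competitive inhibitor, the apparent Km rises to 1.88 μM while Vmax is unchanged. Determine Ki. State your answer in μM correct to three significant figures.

4.61 μM

Competitive: Km,app = α·Km with α = 1 + [I]/Ki.
α = Km,app/Km = 1.88/0.767 = 2.451.
Since α = 1 + [I]/Ki, [I]/Ki = 2.451 − 1 = 1.451 and Ki = 6.69/1.451 = 4.61 μM.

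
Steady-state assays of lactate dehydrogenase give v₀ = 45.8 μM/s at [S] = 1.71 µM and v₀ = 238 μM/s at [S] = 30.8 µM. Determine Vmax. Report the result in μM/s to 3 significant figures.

316 μM/s

From v = Vmax[S]/(Km+[S]), each point gives Vmax = v(Km+[S])/[S].
Equating: 45.8(Km+1.71)/1.71 = 238(Km+30.8)/30.8.
26.78·Km + 45.8 = 7.727·Km + 238, so (26.78 − 7.727)·Km = 238 − 45.8.
Km = 192.2/19.06 = 10.1 µM; then Vmax = 45.8(10.1+1.71)/1.71 = 316 μM/s.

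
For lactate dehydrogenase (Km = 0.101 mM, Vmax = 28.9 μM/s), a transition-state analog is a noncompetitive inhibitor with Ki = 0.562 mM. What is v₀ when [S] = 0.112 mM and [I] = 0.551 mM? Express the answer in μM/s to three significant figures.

With α = 1 + [I]/Ki = 1 + 0.551/0.562 = 1.980, the noncompetitive rate law is v = (Vmax/α)·[S] / (Km + [S]).
v = (28.9/1.980)×0.112 / (0.101 + 0.112) = 1.634/0.2130 = 7.67 μM/s.

7.67 μM/s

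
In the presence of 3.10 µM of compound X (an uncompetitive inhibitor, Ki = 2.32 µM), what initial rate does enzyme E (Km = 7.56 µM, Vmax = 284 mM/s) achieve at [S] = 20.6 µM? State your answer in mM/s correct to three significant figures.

105 mM/s

With α = 1 + [I]/Ki = 1 + 3.10/2.32 = 2.336, the uncompetitive rate law is v = (Vmax/α)·[S] / (Km/α + [S]).
v = (284/2.336)×20.6 / (7.56/2.336 + 20.6) = 2504/23.84 = 105 mM/s.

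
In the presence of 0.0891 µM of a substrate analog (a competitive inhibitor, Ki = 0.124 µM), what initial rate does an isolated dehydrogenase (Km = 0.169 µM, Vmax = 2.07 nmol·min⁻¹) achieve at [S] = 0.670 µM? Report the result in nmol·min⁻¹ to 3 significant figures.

α = 1 + [I]/Ki = 1 + 0.0891/0.124 = 1.719.
For a competitive inhibitor, Vmax is unchanged and the apparent Km becomes α·Km: Km,app = 0.290 µM, Vmax,app = 2.07 nmol·min⁻¹.
v = Vmax,app·[S]/(Km,app + [S]) = 2.07 × 0.670/(0.290 + 0.670) = 1.44 nmol·min⁻¹.

1.44 nmol·min⁻¹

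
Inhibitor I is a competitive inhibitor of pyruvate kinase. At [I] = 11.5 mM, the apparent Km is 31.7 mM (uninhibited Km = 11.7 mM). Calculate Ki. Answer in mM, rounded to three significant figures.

Competitive: Km,app = α·Km with α = 1 + [I]/Ki.
α = Km,app/Km = 31.7/11.7 = 2.709.
Since α = 1 + [I]/Ki, [I]/Ki = 2.709 − 1 = 1.709 and Ki = 11.5/1.709 = 6.73 mM.

6.73 mM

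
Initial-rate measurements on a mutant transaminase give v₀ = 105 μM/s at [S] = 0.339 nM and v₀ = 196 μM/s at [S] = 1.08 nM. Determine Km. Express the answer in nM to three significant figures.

0.710 nM

In reciprocal form, 1/v = (Km/Vmax)·(1/[S]) + 1/Vmax. The two points give (1/[S], 1/v) = (2.950, 0.009524) and (0.9259, 0.005102).
Slope = (0.009524 − 0.005102)/(2.950 − 0.9259) = 0.002185; intercept = 0.009524 − 0.002185×2.950 = 0.003079.
Vmax = 1/intercept = 325 μM/s; Km = slope × Vmax = 0.002185 × 325 = 0.710 nM.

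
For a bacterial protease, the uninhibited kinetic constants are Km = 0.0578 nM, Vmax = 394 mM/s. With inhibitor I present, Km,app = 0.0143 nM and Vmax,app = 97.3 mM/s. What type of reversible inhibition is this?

uncompetitive

Both Km and Vmax decrease by the same factor (~4.05-fold) — characteristic of uncompetitive inhibition.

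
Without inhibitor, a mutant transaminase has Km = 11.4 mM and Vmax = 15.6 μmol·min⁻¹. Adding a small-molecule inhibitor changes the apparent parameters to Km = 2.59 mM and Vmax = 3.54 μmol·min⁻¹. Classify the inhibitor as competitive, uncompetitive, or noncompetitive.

uncompetitive

Both Km and Vmax decrease by the same factor (~4.41-fold) — characteristic of uncompetitive inhibition.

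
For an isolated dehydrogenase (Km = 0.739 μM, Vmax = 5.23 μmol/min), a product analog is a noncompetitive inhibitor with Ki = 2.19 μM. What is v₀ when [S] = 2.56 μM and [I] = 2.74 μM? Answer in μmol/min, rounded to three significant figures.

1.80 μmol/min

α = 1 + [I]/Ki = 1 + 2.74/2.19 = 2.251.
For a noncompetitive inhibitor, Vmax is reduced to Vmax/α while Km is unchanged: Km,app = 0.739 μM, Vmax,app = 2.32 μmol/min.
v = Vmax,app·[S]/(Km,app + [S]) = 2.32 × 2.56/(0.739 + 2.56) = 1.80 μmol/min.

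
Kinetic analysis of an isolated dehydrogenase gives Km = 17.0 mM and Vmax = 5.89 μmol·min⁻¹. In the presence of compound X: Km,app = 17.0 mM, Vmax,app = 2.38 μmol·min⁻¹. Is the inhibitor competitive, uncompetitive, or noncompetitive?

noncompetitive

Vmax decreases (5.89 → 2.38 μmol·min⁻¹) while Km is unchanged — pure noncompetitive inhibition.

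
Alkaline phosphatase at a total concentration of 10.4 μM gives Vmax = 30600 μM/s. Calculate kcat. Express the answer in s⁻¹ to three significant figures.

kcat = Vmax/[E]total = 30600 μM/s / 10.4 μM = 2940 s⁻¹.

2940 s⁻¹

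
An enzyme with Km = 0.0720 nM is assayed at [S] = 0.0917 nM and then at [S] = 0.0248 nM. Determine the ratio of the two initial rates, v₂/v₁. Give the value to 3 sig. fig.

0.457

Since Vmax cancels, v₂/v₁ = [S]₂(Km+[S]₁) / [S]₁(Km+[S]₂).
= 0.0248×(0.0720+0.0917) / (0.0917×(0.0720+0.0248)) = 0.004060/0.008877 = 0.457.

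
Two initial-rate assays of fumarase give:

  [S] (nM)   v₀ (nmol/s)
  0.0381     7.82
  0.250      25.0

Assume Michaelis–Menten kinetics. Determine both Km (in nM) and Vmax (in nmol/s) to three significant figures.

Km = 0.163 nM; Vmax = 41.3 nmol/s

From v = Vmax[S]/(Km+[S]), each point gives Vmax = v(Km+[S])/[S].
Equating: 7.82(Km+0.0381)/0.0381 = 25.0(Km+0.250)/0.250.
205.2·Km + 7.82 = 100.0·Km + 25.0, so (205.2 − 100.0)·Km = 25.0 − 7.82.
Km = 17.18/105.2 = 0.163 nM; then Vmax = 7.82(0.163+0.0381)/0.0381 = 41.3 nmol/s.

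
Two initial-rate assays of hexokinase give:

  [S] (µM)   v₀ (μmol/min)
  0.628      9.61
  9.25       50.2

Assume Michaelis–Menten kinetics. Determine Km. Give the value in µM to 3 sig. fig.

4.11 µM

From v = Vmax[S]/(Km+[S]), each point gives Vmax = v(Km+[S])/[S].
Equating: 9.61(Km+0.628)/0.628 = 50.2(Km+9.25)/9.25.
15.30·Km + 9.61 = 5.427·Km + 50.2, so (15.30 − 5.427)·Km = 50.2 − 9.61.
Km = 40.59/9.876 = 4.11 µM; then Vmax = 9.61(4.11+0.628)/0.628 = 72.5 μmol/min.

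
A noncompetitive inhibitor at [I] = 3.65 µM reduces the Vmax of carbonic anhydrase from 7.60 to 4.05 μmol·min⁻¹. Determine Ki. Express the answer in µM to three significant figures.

Noncompetitive: Vmax,app = Vmax/α with α = 1 + [I]/Ki.
α = Vmax/Vmax,app = 7.60/4.05 = 1.877.
Since α = 1 + [I]/Ki, [I]/Ki = 1.877 − 1 = 0.8765 and Ki = 3.65/0.8765 = 4.16 µM.

4.16 µM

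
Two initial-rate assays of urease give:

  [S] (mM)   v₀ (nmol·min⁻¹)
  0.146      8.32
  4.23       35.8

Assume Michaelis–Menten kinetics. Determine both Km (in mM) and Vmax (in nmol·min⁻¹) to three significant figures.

From v = Vmax[S]/(Km+[S]), each point gives Vmax = v(Km+[S])/[S].
Equating: 8.32(Km+0.146)/0.146 = 35.8(Km+4.23)/4.23.
56.99·Km + 8.32 = 8.463·Km + 35.8, so (56.99 − 8.463)·Km = 35.8 − 8.32.
Km = 27.48/48.52 = 0.566 mM; then Vmax = 8.32(0.566+0.146)/0.146 = 40.6 nmol·min⁻¹.

Km = 0.566 mM; Vmax = 40.6 nmol·min⁻¹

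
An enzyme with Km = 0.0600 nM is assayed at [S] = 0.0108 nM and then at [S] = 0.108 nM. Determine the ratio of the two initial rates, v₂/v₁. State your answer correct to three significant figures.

4.21

Since Vmax cancels, v₂/v₁ = [S]₂(Km+[S]₁) / [S]₁(Km+[S]₂).
= 0.108×(0.0600+0.0108) / (0.0108×(0.0600+0.108)) = 0.007646/0.001814 = 4.21.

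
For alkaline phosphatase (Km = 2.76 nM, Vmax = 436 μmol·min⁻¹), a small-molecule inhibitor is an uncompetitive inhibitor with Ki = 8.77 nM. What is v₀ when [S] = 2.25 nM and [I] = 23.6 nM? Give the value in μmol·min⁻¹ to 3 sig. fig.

α = 1 + [I]/Ki = 1 + 23.6/8.77 = 3.691.
For an uncompetitive inhibitor, both parameters are divided by α, giving Vmax/α and Km/α: Km,app = 0.748 nM, Vmax,app = 118 μmol·min⁻¹.
v = Vmax,app·[S]/(Km,app + [S]) = 118 × 2.25/(0.748 + 2.25) = 88.7 μmol·min⁻¹.

88.7 μmol·min⁻¹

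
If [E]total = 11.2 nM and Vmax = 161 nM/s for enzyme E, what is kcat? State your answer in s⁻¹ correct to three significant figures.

kcat = Vmax/[E]total = 161 nM/s / 11.2 nM = 14.4 s⁻¹.

14.4 s⁻¹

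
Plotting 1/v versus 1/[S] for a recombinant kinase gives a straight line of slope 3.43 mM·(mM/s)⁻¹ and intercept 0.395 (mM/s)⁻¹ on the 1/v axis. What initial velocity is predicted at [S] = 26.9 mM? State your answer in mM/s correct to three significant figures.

The y-intercept is 1/Vmax, so Vmax = 1/0.395 = 2.53 mM/s.
The slope is Km/Vmax, so Km = 3.43 × 2.53 = 8.68 mM.
Then v = 2.53 × 26.9/(8.68 + 26.9) = 1.91 mM/s.

1.91 mM/s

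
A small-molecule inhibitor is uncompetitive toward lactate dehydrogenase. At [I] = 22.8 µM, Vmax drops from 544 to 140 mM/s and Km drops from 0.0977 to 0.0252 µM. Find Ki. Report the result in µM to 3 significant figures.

Uncompetitive: Vmax,app = Vmax/α (and Km,app = Km/α) with α = 1 + [I]/Ki.
α = Vmax/Vmax,app = 544/140 = 3.886.
Since α = 1 + [I]/Ki, [I]/Ki = 3.886 − 1 = 2.886 and Ki = 22.8/2.886 = 7.90 µM.

7.90 µM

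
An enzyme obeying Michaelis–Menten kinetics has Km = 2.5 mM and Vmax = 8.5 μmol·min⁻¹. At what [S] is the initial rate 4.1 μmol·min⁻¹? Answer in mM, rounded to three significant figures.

2.33 mM

Rearranging v = Vmax[S]/(Km+[S]) gives [S] = Km·v/(Vmax − v).
[S] = 2.5 × 4.1 / (8.5 − 4.1) = 10.25/4.400 = 2.33 mM.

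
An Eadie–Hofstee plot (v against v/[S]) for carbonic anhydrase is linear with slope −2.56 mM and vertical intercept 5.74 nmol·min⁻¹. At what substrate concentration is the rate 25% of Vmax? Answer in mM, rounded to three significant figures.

0.853 mM

The Eadie–Hofstee slope gives Km = 2.56 mM (slope = −Km).
v/Vmax = [S]/(Km+[S]) = 0.25 ⇒ [S] = Km·0.25/(1−0.25) = 2.56 × 0.3333 = 0.853 mM.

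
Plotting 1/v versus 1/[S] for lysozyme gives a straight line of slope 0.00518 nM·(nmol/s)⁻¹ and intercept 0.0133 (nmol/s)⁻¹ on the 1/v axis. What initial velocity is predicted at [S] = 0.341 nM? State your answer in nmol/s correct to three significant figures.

The y-intercept is 1/Vmax, so Vmax = 1/0.0133 = 75.2 nmol/s.
The slope is Km/Vmax, so Km = 0.00518 × 75.2 = 0.389 nM.
Then v = 75.2 × 0.341/(0.389 + 0.341) = 35.1 nmol/s.

35.1 nmol/s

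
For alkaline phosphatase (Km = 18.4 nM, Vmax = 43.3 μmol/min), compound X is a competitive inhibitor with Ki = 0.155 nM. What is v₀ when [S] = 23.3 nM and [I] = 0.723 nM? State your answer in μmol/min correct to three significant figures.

With α = 1 + [I]/Ki = 1 + 0.723/0.155 = 5.665, the competitive rate law is v = Vmax[S] / (αKm + [S]).
v = 43.3×23.3 / (5.665×18.4 + 23.3) = 1009/127.5 = 7.91 μmol/min.

7.91 μmol/min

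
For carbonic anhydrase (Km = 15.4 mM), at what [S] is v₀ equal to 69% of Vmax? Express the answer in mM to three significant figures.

34.3 mM

v/Vmax = [S]/(Km+[S]) = 0.69, so [S] = Km·0.69/(1 − 0.69) = 15.4 × 2.226.
[S] = 34.3 mM.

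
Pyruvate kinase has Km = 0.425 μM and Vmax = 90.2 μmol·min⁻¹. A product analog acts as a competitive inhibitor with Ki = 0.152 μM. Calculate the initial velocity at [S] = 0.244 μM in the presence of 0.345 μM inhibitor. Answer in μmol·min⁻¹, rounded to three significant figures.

13.5 μmol·min⁻¹

α = 1 + [I]/Ki = 1 + 0.345/0.152 = 3.270.
For a competitive inhibitor, Vmax is unchanged and the apparent Km becomes α·Km: Km,app = 1.39 μM, Vmax,app = 90.2 μmol·min⁻¹.
v = Vmax,app·[S]/(Km,app + [S]) = 90.2 × 0.244/(1.39 + 0.244) = 13.5 μmol·min⁻¹.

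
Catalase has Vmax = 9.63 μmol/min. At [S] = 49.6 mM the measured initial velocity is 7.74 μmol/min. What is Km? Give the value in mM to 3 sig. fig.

12.1 mM

v/Vmax = 7.74/9.63 = 0.8037 = [S]/(Km+[S]).
So Km + [S] = [S]/0.8037 = 61.71 mM, giving Km = 61.71 − 49.6 = 12.1 mM.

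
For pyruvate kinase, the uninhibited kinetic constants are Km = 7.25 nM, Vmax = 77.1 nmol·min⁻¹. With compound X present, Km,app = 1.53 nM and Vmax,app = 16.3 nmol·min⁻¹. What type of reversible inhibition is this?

uncompetitive

Both Km and Vmax decrease by the same factor (~4.74-fold) — characteristic of uncompetitive inhibition.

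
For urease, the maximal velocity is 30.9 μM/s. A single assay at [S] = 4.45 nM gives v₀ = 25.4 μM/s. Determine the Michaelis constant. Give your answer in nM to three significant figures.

v/Vmax = 25.4/30.9 = 0.8220 = [S]/(Km+[S]).
So Km + [S] = [S]/0.8220 = 5.414 nM, giving Km = 5.414 − 4.45 = 0.964 nM.

0.964 nM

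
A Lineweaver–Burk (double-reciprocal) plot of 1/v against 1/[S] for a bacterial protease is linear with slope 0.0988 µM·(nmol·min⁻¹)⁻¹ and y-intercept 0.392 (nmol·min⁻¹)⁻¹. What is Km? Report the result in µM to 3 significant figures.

0.252 µM

y-intercept = 1/Vmax ⇒ Vmax = 2.55 nmol·min⁻¹; slope = Km/Vmax ⇒ Km = slope × Vmax.
Km = 0.0988 × 2.55 = 0.252 µM.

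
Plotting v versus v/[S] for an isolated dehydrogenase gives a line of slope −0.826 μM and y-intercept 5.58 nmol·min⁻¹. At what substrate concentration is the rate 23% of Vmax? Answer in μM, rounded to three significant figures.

0.247 μM

The Eadie–Hofstee slope gives Km = 0.826 μM (slope = −Km).
v/Vmax = [S]/(Km+[S]) = 0.23 ⇒ [S] = Km·0.23/(1−0.23) = 0.826 × 0.2987 = 0.247 μM.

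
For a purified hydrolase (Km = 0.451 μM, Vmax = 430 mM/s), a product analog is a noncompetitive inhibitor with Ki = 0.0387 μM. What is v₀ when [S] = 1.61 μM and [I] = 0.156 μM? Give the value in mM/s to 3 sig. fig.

With α = 1 + [I]/Ki = 1 + 0.156/0.0387 = 5.031, the noncompetitive rate law is v = (Vmax/α)·[S] / (Km + [S]).
v = (430/5.031)×1.61 / (0.451 + 1.61) = 137.6/2.061 = 66.8 mM/s.

66.8 mM/s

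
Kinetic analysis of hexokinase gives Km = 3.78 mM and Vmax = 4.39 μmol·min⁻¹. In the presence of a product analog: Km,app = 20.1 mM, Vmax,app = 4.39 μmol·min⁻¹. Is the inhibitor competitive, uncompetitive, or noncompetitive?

Km increases (3.78 → 20.1 mM) while Vmax is unchanged — the hallmark of competitive inhibition.

competitive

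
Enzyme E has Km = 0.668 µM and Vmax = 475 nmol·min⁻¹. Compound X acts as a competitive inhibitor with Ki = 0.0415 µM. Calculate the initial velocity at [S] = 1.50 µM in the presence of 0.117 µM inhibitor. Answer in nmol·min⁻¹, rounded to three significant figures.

176 nmol·min⁻¹

α = 1 + [I]/Ki = 1 + 0.117/0.0415 = 3.819.
For a competitive inhibitor, Vmax is unchanged and the apparent Km becomes α·Km: Km,app = 2.55 µM, Vmax,app = 475 nmol·min⁻¹.
v = Vmax,app·[S]/(Km,app + [S]) = 475 × 1.50/(2.55 + 1.50) = 176 nmol·min⁻¹.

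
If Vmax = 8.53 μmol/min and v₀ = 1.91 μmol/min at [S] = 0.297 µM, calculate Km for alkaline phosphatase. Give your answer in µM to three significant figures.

v/Vmax = 1.91/8.53 = 0.2239 = [S]/(Km+[S]).
So Km + [S] = [S]/0.2239 = 1.326 µM, giving Km = 1.326 − 0.297 = 1.03 µM.

1.03 µM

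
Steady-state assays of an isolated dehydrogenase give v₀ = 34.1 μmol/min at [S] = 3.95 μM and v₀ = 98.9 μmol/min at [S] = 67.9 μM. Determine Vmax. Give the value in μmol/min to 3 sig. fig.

In reciprocal form, 1/v = (Km/Vmax)·(1/[S]) + 1/Vmax. The two points give (1/[S], 1/v) = (0.2532, 0.02933) and (0.01473, 0.01011).
Slope = (0.02933 − 0.01011)/(0.2532 − 0.01473) = 0.08058; intercept = 0.02933 − 0.08058×0.2532 = 0.008924.
Vmax = 1/intercept = 112 μmol/min; Km = slope × Vmax = 0.08058 × 112 = 9.03 μM.

112 μmol/min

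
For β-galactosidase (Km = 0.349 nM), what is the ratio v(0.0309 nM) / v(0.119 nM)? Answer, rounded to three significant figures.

0.320

The fractional saturations are [S]/(Km+[S]) = 0.119/0.4680 = 0.2543 and 0.0309/0.3799 = 0.08134.
v₂/v₁ is just their ratio: 0.08134/0.2543 = 0.320.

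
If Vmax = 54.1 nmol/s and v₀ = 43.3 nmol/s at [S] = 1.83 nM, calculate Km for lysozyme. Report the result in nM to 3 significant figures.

From v = Vmax[S]/(Km+[S]), Km = [S](Vmax − v)/v.
Km = 1.83 × (54.1 − 43.3) / 43.3 = 19.76/43.3 = 0.456 nM.

0.456 nM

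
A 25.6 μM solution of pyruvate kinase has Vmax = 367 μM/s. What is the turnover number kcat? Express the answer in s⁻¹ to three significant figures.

14.3 s⁻¹

kcat = Vmax/[E]total = 367 μM/s / 25.6 μM = 14.3 s⁻¹.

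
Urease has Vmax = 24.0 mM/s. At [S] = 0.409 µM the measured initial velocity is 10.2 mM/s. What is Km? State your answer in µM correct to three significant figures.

0.553 µM

v/Vmax = 10.2/24.0 = 0.4250 = [S]/(Km+[S]).
So Km + [S] = [S]/0.4250 = 0.9624 µM, giving Km = 0.9624 − 0.409 = 0.553 µM.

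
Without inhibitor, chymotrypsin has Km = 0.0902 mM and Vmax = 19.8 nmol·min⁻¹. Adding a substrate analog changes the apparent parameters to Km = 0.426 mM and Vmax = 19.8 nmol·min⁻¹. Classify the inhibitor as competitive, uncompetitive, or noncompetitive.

Km increases (0.0902 → 0.426 mM) while Vmax is unchanged — the hallmark of competitive inhibition.

competitive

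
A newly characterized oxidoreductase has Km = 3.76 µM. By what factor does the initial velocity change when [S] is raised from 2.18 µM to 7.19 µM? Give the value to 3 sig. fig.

1.79

The fractional saturations are [S]/(Km+[S]) = 2.18/5.940 = 0.3670 and 7.19/10.95 = 0.6566.
v₂/v₁ is just their ratio: 0.6566/0.3670 = 1.79.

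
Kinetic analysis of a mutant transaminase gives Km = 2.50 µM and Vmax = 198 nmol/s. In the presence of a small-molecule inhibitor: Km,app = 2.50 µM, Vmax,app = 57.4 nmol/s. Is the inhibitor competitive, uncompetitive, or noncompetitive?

Vmax decreases (198 → 57.4 nmol/s) while Km is unchanged — pure noncompetitive inhibition.

noncompetitive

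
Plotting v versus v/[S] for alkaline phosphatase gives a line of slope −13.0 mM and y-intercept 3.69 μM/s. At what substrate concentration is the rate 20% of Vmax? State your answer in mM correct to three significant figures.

3.25 mM

The Eadie–Hofstee slope gives Km = 13.0 mM (slope = −Km).
v/Vmax = [S]/(Km+[S]) = 0.2 ⇒ [S] = Km·0.2/(1−0.2) = 13.0 × 0.2500 = 3.25 mM.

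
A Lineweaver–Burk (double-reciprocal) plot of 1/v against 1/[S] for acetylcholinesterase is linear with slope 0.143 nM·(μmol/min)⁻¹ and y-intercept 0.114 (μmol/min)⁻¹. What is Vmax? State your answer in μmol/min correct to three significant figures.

The y-intercept of a Lineweaver–Burk plot equals 1/Vmax, so Vmax = 1/0.114 = 8.77 μmol/min.

8.77 μmol/min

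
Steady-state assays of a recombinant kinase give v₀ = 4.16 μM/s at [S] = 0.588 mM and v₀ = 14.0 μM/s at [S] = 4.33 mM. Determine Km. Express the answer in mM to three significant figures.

2.56 mM

In reciprocal form, 1/v = (Km/Vmax)·(1/[S]) + 1/Vmax. The two points give (1/[S], 1/v) = (1.701, 0.2404) and (0.2309, 0.07143).
Slope = (0.2404 − 0.07143)/(1.701 − 0.2309) = 0.1150; intercept = 0.2404 − 0.1150×1.701 = 0.04488.
Vmax = 1/intercept = 22.3 μM/s; Km = slope × Vmax = 0.1150 × 22.3 = 2.56 mM.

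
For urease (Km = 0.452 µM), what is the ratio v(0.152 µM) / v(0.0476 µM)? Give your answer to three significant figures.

Since Vmax cancels, v₂/v₁ = [S]₂(Km+[S]₁) / [S]₁(Km+[S]₂).
= 0.152×(0.452+0.0476) / (0.0476×(0.452+0.152)) = 0.07594/0.02875 = 2.64.

2.64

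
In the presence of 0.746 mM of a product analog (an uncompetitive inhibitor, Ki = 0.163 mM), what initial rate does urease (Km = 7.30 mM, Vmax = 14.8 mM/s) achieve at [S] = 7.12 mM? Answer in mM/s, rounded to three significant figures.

2.24 mM/s

α = 1 + [I]/Ki = 1 + 0.746/0.163 = 5.577.
For an uncompetitive inhibitor, both parameters are divided by α, giving Vmax/α and Km/α: Km,app = 1.31 mM, Vmax,app = 2.65 mM/s.
v = Vmax,app·[S]/(Km,app + [S]) = 2.65 × 7.12/(1.31 + 7.12) = 2.24 mM/s.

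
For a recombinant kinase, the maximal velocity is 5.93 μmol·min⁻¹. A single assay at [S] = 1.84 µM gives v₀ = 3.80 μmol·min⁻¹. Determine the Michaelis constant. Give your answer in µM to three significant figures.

From v = Vmax[S]/(Km+[S]), Km = [S](Vmax − v)/v.
Km = 1.84 × (5.93 − 3.80) / 3.80 = 3.919/3.80 = 1.03 µM.

1.03 µM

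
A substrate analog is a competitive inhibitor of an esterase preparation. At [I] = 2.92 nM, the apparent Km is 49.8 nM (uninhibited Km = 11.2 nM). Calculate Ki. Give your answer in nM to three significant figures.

Competitive: Km,app = α·Km with α = 1 + [I]/Ki.
α = Km,app/Km = 49.8/11.2 = 4.446.
Ki = [I]/(α − 1) = 2.92/3.446 = 0.847 nM.

0.847 nM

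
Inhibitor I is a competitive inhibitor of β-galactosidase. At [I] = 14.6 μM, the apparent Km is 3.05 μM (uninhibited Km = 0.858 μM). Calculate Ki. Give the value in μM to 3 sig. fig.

5.71 μM

Competitive: Km,app = α·Km with α = 1 + [I]/Ki.
α = Km,app/Km = 3.05/0.858 = 3.555.
Ki = [I]/(α − 1) = 14.6/2.555 = 5.71 μM.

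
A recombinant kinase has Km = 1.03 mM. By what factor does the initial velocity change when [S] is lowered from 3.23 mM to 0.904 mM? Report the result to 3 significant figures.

0.616

The fractional saturations are [S]/(Km+[S]) = 3.23/4.260 = 0.7582 and 0.904/1.934 = 0.4674.
v₂/v₁ is just their ratio: 0.4674/0.7582 = 0.616.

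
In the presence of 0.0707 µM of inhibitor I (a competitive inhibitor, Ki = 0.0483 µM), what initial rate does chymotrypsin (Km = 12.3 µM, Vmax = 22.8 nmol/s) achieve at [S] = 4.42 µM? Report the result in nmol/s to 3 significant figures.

2.90 nmol/s

α = 1 + [I]/Ki = 1 + 0.0707/0.0483 = 2.464.
For a competitive inhibitor, Vmax is unchanged and the apparent Km becomes α·Km: Km,app = 30.3 µM, Vmax,app = 22.8 nmol/s.
v = Vmax,app·[S]/(Km,app + [S]) = 22.8 × 4.42/(30.3 + 4.42) = 2.90 nmol/s.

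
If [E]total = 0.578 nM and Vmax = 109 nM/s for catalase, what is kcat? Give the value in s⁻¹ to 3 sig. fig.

kcat = Vmax/[E]total = 109 nM/s / 0.578 nM = 189 s⁻¹.

189 s⁻¹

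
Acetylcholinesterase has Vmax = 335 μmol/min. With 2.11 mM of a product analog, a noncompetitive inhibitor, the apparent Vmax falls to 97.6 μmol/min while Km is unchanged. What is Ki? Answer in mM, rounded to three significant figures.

0.867 mM

Noncompetitive: Vmax,app = Vmax/α with α = 1 + [I]/Ki.
α = Vmax/Vmax,app = 335/97.6 = 3.432.
Since α = 1 + [I]/Ki, [I]/Ki = 3.432 − 1 = 2.432 and Ki = 2.11/2.432 = 0.867 mM.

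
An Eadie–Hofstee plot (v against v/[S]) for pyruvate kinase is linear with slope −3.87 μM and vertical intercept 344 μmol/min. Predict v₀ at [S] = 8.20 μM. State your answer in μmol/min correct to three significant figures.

234 μmol/min

In the Eadie–Hofstee form v = Vmax − Km·(v/[S]), the slope is −Km and the intercept is Vmax, so Km = 3.87 μM and Vmax = 344 μmol/min.
v = 344 × 8.20/(3.87 + 8.20) = 234 μmol/min.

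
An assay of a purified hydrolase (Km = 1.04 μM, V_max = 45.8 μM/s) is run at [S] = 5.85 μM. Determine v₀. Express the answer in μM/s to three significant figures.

v = Vmax·[S]/(Km + [S]) = 45.8 × 5.85 / (1.04 + 5.85)
  = 267.9 / 6.890 = 38.9 μM/s.

38.9 μM/s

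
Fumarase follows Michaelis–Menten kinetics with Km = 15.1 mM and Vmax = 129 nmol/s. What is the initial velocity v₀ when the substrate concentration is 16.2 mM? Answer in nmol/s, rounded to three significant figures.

66.8 nmol/s

[S]/(Km+[S]) = 16.2/31.30 = 0.5176, the fractional saturation.
v = 0.5176 × Vmax = 0.5176 × 129 = 66.8 nmol/s.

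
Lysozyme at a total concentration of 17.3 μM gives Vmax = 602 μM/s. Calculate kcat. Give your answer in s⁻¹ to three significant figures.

kcat = Vmax/[E]total = 602 μM/s / 17.3 μM = 34.8 s⁻¹.

34.8 s⁻¹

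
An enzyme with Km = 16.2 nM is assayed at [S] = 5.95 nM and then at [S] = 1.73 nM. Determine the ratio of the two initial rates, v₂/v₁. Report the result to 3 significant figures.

0.359

Since Vmax cancels, v₂/v₁ = [S]₂(Km+[S]₁) / [S]₁(Km+[S]₂).
= 1.73×(16.2+5.95) / (5.95×(16.2+1.73)) = 38.32/106.7 = 0.359.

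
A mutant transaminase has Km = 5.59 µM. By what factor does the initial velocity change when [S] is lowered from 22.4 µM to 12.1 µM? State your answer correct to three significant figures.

0.855

The fractional saturations are [S]/(Km+[S]) = 22.4/27.99 = 0.8003 and 12.1/17.69 = 0.6840.
v₂/v₁ is just their ratio: 0.6840/0.8003 = 0.855.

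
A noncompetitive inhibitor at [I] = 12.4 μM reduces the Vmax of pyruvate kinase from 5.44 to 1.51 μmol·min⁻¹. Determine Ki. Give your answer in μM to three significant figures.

4.76 μM

Noncompetitive: Vmax,app = Vmax/α with α = 1 + [I]/Ki.
α = Vmax/Vmax,app = 5.44/1.51 = 3.603.
Since α = 1 + [I]/Ki, [I]/Ki = 3.603 − 1 = 2.603 and Ki = 12.4/2.603 = 4.76 μM.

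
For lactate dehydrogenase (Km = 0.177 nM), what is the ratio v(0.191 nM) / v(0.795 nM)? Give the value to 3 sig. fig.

0.635

The fractional saturations are [S]/(Km+[S]) = 0.795/0.9720 = 0.8179 and 0.191/0.3680 = 0.5190.
v₂/v₁ is just their ratio: 0.5190/0.8179 = 0.635.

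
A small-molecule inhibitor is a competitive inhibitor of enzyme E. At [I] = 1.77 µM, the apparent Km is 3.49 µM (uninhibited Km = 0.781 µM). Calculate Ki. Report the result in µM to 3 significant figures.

0.510 µM

Competitive: Km,app = α·Km with α = 1 + [I]/Ki.
α = Km,app/Km = 3.49/0.781 = 4.469.
Since α = 1 + [I]/Ki, [I]/Ki = 4.469 − 1 = 3.469 and Ki = 1.77/3.469 = 0.510 µM.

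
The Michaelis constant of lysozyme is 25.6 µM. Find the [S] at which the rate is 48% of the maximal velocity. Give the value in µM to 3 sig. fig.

23.6 µM

v/Vmax = [S]/(Km+[S]) = 0.48, so [S] = Km·0.48/(1 − 0.48) = 25.6 × 0.9231.
[S] = 23.6 µM.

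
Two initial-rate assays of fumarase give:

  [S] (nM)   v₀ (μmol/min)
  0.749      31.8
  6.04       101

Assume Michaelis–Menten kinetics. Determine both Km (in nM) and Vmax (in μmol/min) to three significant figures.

Km = 2.69 nM; Vmax = 146 μmol/min

In reciprocal form, 1/v = (Km/Vmax)·(1/[S]) + 1/Vmax. The two points give (1/[S], 1/v) = (1.335, 0.03145) and (0.1656, 0.009901).
Slope = (0.03145 − 0.009901)/(1.335 − 0.1656) = 0.01842; intercept = 0.03145 − 0.01842×1.335 = 0.006851.
Vmax = 1/intercept = 146 μmol/min; Km = slope × Vmax = 0.01842 × 146 = 2.69 nM.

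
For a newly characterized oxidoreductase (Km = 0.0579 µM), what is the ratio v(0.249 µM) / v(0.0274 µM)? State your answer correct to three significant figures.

2.53

The fractional saturations are [S]/(Km+[S]) = 0.0274/0.08530 = 0.3212 and 0.249/0.3069 = 0.8113.
v₂/v₁ is just their ratio: 0.8113/0.3212 = 2.53.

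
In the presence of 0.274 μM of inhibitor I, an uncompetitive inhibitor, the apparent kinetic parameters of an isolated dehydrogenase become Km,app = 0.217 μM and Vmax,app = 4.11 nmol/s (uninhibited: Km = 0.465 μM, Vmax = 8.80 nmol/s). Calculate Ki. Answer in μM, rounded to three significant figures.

Uncompetitive: Vmax,app = Vmax/α (and Km,app = Km/α) with α = 1 + [I]/Ki.
α = Vmax/Vmax,app = 8.80/4.11 = 2.141.
Ki = [I]/(α − 1) = 0.274/1.141 = 0.240 μM.

0.240 μM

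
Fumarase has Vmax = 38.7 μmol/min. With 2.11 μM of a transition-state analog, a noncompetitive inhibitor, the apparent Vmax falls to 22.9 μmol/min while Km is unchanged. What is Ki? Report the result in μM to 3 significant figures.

3.06 μM

Noncompetitive: Vmax,app = Vmax/α with α = 1 + [I]/Ki.
α = Vmax/Vmax,app = 38.7/22.9 = 1.690.
Since α = 1 + [I]/Ki, [I]/Ki = 1.690 − 1 = 0.6900 and Ki = 2.11/0.6900 = 3.06 μM.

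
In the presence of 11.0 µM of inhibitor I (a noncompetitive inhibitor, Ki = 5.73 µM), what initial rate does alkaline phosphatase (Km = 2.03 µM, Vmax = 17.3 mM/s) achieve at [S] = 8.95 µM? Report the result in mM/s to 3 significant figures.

4.83 mM/s

α = 1 + [I]/Ki = 1 + 11.0/5.73 = 2.920.
For a noncompetitive inhibitor, Vmax is reduced to Vmax/α while Km is unchanged: Km,app = 2.03 µM, Vmax,app = 5.93 mM/s.
v = Vmax,app·[S]/(Km,app + [S]) = 5.93 × 8.95/(2.03 + 8.95) = 4.83 mM/s.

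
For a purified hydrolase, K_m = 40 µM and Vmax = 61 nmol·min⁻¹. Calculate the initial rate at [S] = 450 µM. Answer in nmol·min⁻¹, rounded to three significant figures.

56.0 nmol·min⁻¹

[S]/(Km+[S]) = 450/490.0 = 0.9184, the fractional saturation.
v = 0.9184 × Vmax = 0.9184 × 61 = 56.0 nmol·min⁻¹.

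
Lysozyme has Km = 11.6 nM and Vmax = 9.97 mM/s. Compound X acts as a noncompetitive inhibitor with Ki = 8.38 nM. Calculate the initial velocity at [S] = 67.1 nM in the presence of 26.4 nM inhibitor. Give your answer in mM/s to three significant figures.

2.05 mM/s

α = 1 + [I]/Ki = 1 + 26.4/8.38 = 4.150.
For a noncompetitive inhibitor, Vmax is reduced to Vmax/α while Km is unchanged: Km,app = 11.6 nM, Vmax,app = 2.40 mM/s.
v = Vmax,app·[S]/(Km,app + [S]) = 2.40 × 67.1/(11.6 + 67.1) = 2.05 mM/s.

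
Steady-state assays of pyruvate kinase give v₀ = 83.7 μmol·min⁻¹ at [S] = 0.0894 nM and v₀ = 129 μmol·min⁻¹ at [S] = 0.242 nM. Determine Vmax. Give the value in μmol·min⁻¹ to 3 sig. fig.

189 μmol·min⁻¹

From v = Vmax[S]/(Km+[S]), each point gives Vmax = v(Km+[S])/[S].
Equating: 83.7(Km+0.0894)/0.0894 = 129(Km+0.242)/0.242.
936.2·Km + 83.7 = 533.1·Km + 129, so (936.2 − 533.1)·Km = 129 − 83.7.
Km = 45.30/403.2 = 0.112 nM; then Vmax = 83.7(0.112+0.0894)/0.0894 = 189 μmol·min⁻¹.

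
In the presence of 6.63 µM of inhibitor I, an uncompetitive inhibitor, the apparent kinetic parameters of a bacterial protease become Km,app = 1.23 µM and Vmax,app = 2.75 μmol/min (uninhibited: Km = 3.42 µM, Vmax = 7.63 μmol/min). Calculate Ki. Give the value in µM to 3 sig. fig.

3.74 µM

Uncompetitive: Vmax,app = Vmax/α (and Km,app = Km/α) with α = 1 + [I]/Ki.
α = Vmax/Vmax,app = 7.63/2.75 = 2.775.
Since α = 1 + [I]/Ki, [I]/Ki = 2.775 − 1 = 1.775 and Ki = 6.63/1.775 = 3.74 µM.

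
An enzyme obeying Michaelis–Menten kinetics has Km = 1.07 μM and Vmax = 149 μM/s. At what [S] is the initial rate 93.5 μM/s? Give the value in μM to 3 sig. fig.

1.80 μM

The required fractional saturation is v/Vmax = 93.5/149 = 0.6275.
Then [S]/(Km+[S]) = 0.6275 ⇒ [S] = 1.07 × 0.6275/(1 − 0.6275) = 1.80 μM.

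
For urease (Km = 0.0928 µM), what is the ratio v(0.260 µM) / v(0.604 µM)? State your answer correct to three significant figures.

0.850

The fractional saturations are [S]/(Km+[S]) = 0.604/0.6968 = 0.8668 and 0.260/0.3528 = 0.7370.
v₂/v₁ is just their ratio: 0.7370/0.8668 = 0.850.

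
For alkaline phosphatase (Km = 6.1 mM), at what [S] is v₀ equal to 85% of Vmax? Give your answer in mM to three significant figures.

v/Vmax = [S]/(Km+[S]) = 0.85, so [S] = Km·0.85/(1 − 0.85) = 6.1 × 5.667.
[S] = 34.6 mM.

34.6 mM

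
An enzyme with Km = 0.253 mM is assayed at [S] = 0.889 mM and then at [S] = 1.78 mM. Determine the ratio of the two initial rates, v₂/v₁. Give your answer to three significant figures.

1.12

The fractional saturations are [S]/(Km+[S]) = 0.889/1.142 = 0.7785 and 1.78/2.033 = 0.8756.
v₂/v₁ is just their ratio: 0.8756/0.7785 = 1.12.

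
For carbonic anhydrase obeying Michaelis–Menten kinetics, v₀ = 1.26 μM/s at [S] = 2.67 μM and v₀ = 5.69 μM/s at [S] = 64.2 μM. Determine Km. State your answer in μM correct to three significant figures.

From v = Vmax[S]/(Km+[S]), each point gives Vmax = v(Km+[S])/[S].
Equating: 1.26(Km+2.67)/2.67 = 5.69(Km+64.2)/64.2.
0.4719·Km + 1.26 = 0.08863·Km + 5.69, so (0.4719 − 0.08863)·Km = 5.69 − 1.26.
Km = 4.430/0.3833 = 11.6 μM; then Vmax = 1.26(11.6+2.67)/2.67 = 6.71 μM/s.

11.6 μM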